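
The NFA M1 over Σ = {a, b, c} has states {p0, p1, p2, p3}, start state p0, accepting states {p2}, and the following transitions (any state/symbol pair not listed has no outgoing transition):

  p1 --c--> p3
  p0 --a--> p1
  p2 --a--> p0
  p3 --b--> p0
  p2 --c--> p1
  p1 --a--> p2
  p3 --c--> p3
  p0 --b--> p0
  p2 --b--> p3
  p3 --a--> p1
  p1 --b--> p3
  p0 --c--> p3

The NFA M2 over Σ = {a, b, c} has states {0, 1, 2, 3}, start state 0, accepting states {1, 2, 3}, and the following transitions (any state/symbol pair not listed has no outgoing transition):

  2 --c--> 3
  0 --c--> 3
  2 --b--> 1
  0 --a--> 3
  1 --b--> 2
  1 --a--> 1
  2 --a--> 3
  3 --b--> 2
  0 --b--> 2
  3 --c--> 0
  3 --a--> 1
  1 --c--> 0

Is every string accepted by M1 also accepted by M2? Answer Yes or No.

Yes

Exploring the product automaton M1 × M2 from the start pair (p0, 0), following both machines on each input symbol, reaches 11 state pairs: (p0, 0), (p1, 3), (p0, 2), (p3, 3), (p2, 1), (p3, 2), (p3, 0), (p0, 1), (p1, 1), (p1, 0), (p2, 3).
M1 accepts in {p2} and M2 accepts in {1, 2, 3}. The reachable pairs whose M1-component is accepting are (p2, 1), (p2, 3); in each of them the M2-component is accepting too, so the product for L(M1) \ L(M2) (M1-component accepting, M2-component rejecting) has no reachable accepting pair and the difference is empty.
Hence every string in L(M1) is also in L(M2).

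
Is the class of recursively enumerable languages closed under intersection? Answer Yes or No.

Run the recogniser for L₁; if it accepts, run the recogniser for L₂ and accept if that accepts too. If either runs forever the input is never accepted, which is all a recogniser needs.
So the recursively enumerable languages are closed under intersection.

Yes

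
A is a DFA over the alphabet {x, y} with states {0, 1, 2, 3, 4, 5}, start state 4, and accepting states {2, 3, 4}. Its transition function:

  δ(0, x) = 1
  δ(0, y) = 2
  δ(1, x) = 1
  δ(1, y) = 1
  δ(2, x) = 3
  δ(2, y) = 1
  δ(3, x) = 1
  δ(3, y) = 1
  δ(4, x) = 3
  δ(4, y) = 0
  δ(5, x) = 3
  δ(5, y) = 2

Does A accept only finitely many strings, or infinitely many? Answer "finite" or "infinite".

finite

The useful states (reachable from 4 and able to reach an accepting state) are {0, 2, 3, 4}.
Restricted to these states the transition graph has no cycle, so every accepting path has bounded length and L is finite.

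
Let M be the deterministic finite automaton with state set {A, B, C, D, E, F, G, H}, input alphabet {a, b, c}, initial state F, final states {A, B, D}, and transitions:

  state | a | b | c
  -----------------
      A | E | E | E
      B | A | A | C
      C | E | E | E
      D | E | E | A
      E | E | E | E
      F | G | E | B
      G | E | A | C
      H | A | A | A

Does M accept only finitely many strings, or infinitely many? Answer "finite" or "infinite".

The useful states (reachable from F and able to reach an accepting state) are {A, B, F, G}.
Restricted to these states the transition graph has no cycle, so every accepting path has bounded length and L is finite.

finite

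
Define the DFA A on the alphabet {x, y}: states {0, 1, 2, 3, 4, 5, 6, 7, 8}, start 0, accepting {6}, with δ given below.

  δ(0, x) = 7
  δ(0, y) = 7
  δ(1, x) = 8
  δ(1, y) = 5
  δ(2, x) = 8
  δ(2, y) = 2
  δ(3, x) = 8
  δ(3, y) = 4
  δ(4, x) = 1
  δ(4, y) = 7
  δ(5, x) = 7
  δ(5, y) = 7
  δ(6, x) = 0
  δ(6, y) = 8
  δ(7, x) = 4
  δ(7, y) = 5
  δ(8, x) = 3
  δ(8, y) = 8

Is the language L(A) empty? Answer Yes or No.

Yes

The states reachable from the start state are {0, 1, 3, 4, 5, 7, 8}.
None of the accepting states {6} is reachable, so no string is accepted and L(A) = ∅.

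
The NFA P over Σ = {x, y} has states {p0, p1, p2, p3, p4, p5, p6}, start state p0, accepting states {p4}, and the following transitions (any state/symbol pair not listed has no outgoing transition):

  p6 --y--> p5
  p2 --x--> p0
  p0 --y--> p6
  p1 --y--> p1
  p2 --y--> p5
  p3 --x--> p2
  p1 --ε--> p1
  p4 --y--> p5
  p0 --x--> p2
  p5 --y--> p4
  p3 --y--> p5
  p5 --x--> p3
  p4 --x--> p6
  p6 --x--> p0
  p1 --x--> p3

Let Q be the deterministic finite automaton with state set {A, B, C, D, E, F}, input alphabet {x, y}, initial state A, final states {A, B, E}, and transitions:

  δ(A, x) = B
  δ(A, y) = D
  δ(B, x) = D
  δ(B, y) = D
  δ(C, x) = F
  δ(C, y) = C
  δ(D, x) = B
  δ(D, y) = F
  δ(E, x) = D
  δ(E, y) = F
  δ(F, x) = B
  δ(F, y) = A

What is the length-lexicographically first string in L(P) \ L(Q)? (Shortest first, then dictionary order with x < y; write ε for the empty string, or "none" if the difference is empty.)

xyy

The string xyy is accepted by P but not by Q.
No shorter string lies in the difference, and xyy is the lexicographically first length-3 string in L(P) \ L(Q).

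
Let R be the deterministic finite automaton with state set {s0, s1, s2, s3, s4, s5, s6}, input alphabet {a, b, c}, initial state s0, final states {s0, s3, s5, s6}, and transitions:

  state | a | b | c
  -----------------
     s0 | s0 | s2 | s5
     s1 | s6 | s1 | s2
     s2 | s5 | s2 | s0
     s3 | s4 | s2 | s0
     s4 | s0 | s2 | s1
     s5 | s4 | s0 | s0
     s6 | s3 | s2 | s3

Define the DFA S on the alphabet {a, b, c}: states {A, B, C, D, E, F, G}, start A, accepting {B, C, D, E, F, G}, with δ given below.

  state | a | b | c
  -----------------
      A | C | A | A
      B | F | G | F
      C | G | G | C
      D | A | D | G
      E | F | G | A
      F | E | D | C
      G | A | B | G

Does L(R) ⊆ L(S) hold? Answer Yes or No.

The empty string ε is in L(R) but not in L(S).
So L(R) ⊄ L(S).

No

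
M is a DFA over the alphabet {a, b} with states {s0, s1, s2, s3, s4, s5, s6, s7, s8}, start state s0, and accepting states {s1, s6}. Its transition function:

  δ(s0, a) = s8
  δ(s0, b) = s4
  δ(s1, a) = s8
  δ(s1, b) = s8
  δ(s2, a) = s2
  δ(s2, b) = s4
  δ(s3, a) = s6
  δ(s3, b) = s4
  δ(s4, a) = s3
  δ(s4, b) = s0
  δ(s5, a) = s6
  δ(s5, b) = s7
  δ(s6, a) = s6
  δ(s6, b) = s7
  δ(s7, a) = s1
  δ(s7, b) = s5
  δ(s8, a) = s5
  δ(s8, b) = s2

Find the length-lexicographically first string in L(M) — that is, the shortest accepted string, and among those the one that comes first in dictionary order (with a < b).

aaa

A breadth-first search from s0 reaches an accepting state first via the path s0 → s8 → s5 → s6 on input aaa.
No string of length < 3 is accepted (BFS exhausts all shorter strings without reaching an accepting state), and aaa is the lexicographically least accepting string of length 3.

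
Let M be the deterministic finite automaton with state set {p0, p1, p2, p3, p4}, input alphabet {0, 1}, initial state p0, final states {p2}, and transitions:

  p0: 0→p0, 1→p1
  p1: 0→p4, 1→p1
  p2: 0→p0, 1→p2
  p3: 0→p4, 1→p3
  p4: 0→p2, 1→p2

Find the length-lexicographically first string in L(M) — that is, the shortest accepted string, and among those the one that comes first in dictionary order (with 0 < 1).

100

A breadth-first search from p0 reaches an accepting state first via the path p0 → p1 → p4 → p2 on input 100.
No string of length < 3 is accepted (BFS exhausts all shorter strings without reaching an accepting state), and 100 is the lexicographically least accepting string of length 3.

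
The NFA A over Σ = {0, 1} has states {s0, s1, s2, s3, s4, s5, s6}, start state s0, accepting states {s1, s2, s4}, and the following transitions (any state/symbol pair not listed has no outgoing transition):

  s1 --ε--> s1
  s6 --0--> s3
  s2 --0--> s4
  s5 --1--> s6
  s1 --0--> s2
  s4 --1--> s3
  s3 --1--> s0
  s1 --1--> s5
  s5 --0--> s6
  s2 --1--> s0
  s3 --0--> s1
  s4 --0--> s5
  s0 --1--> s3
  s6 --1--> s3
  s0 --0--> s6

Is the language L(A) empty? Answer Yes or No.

The string 10 is accepted: the run s0 → s3 → s1 ends in the accepting state s1.
Since at least one string is accepted, L(A) is not empty.

No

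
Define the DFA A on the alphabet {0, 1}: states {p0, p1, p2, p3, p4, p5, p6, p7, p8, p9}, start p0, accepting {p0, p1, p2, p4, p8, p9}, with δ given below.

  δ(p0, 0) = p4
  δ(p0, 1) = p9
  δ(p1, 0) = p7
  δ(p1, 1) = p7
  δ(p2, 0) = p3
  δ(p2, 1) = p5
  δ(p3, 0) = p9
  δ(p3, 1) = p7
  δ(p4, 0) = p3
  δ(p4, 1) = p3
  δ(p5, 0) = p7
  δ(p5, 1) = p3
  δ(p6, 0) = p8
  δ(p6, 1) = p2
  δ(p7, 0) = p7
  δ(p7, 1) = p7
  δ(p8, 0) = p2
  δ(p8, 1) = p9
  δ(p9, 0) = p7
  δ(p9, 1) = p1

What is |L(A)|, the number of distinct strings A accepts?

The useful subgraph on states {p0, p1, p3, p4, p9} is acyclic, so L(A) is finite; the longest accepting path visits 5 useful states, giving maximum string length 4.
Counting accepting paths from p0 by length: 1 of length 0, 2 of length 1, 1 of length 2, 2 of length 3, 2 of length 4. Total 8.

8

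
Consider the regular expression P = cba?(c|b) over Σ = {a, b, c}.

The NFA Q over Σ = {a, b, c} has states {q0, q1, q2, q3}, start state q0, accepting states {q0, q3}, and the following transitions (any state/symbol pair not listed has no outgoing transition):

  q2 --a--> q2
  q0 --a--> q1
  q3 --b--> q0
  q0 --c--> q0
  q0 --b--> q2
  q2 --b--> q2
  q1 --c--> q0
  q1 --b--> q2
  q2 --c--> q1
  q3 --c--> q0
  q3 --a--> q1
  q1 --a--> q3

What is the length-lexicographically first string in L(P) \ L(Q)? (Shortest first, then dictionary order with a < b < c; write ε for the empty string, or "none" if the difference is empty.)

cbb

The string cbb is accepted by P but not by Q.
No shorter string lies in the difference, and cbb is the lexicographically first length-3 string in L(P) \ L(Q).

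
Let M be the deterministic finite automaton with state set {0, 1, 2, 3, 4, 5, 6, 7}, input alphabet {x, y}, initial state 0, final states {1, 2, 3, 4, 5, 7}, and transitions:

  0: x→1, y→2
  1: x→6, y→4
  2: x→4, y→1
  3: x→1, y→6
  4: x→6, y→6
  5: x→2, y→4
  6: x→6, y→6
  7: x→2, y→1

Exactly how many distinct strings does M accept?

6

The useful subgraph on states {0, 1, 2, 4} is acyclic, so L(M) is finite; the longest accepting path visits 4 useful states, giving maximum string length 3.
Counting accepting paths from 0 by length: 2 of length 1, 3 of length 2, 1 of length 3. Total 6.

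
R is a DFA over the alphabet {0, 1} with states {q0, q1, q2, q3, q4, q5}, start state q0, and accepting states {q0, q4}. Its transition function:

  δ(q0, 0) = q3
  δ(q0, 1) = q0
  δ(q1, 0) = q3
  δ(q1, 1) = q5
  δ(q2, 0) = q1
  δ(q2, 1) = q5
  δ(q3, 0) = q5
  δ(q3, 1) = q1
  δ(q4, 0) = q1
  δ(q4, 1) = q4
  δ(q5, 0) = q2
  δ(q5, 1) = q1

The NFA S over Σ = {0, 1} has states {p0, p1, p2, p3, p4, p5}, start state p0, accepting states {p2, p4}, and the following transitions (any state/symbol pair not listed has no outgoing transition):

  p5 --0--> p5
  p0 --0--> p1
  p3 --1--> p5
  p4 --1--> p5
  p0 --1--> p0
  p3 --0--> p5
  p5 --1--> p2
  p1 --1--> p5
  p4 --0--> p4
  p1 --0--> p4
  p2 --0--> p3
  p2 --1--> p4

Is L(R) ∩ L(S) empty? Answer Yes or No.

Yes

Exploring the product automaton R × S from the start pair (q0, p0), following both machines on each input symbol, reaches 14 state pairs: (q0, p0), (q3, p1), (q5, p4), (q1, p5), (q2, p4), (q3, p5), (q5, p2), (q1, p4), (q5, p5), (q1, p2), (q2, p3), (q3, p4), (q2, p5), (q3, p3).
R accepts in {q0, q4} and S accepts in {p2, p4}; no reachable pair has both components accepting, so no string drives both machines to acceptance simultaneously and L(R) ∩ L(S) = ∅.
So no string is accepted by both, and the intersection is empty.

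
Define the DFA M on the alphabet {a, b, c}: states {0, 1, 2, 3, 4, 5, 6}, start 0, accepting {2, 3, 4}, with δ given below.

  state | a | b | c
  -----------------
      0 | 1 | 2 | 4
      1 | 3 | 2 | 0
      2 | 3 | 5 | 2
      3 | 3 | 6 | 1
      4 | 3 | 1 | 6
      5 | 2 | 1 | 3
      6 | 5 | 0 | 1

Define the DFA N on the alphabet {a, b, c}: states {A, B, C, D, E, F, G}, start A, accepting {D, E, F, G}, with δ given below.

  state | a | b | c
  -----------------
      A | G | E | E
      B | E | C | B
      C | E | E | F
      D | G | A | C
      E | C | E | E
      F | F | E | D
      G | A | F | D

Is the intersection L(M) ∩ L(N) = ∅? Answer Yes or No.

No

The string b is accepted by both M and N.
Hence L(M) ∩ L(N) ≠ ∅.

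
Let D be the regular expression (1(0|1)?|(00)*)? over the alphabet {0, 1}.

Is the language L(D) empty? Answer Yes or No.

The empty string ε matches the expression, so it belongs to L(D).
Since L(D) contains at least one string, it is not empty.

No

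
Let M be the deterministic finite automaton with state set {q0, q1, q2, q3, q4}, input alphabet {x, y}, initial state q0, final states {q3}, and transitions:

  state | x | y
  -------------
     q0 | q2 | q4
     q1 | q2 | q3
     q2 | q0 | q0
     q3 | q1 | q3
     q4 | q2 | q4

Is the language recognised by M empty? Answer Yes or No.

Yes

The states reachable from the start state are {q0, q2, q4}.
None of the accepting states {q3} is reachable, so no string is accepted and L(M) = ∅.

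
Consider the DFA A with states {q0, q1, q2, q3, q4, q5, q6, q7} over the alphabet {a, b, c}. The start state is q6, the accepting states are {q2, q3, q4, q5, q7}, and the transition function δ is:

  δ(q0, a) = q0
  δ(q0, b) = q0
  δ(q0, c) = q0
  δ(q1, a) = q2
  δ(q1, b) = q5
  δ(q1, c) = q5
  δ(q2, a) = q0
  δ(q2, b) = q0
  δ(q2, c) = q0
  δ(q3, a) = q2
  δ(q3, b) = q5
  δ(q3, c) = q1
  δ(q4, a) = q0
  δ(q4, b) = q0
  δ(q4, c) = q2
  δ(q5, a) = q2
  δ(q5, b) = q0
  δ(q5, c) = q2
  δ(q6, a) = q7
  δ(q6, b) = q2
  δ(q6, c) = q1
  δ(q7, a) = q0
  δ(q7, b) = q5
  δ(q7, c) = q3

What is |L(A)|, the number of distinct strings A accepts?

The useful subgraph on states {q1, q2, q3, q5, q6, q7} is acyclic, so L(A) is finite; the longest accepting path visits 6 useful states, giving maximum string length 5.
Counting accepting paths from q6 by length: 2 of length 1, 5 of length 2, 8 of length 3, 5 of length 4, 4 of length 5. Total 24.

24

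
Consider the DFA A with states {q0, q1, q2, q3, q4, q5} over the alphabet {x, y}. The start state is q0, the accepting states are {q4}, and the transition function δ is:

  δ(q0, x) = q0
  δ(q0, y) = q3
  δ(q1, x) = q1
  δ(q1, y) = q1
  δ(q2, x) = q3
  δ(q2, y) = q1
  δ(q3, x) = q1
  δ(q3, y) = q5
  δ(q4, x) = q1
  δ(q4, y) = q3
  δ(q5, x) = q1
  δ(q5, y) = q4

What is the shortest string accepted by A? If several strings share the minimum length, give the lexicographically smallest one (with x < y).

A breadth-first search from q0 reaches an accepting state first via the path q0 → q3 → q5 → q4 on input yyy.
No string of length < 3 is accepted (BFS exhausts all shorter strings without reaching an accepting state), and yyy is the lexicographically least accepting string of length 3.

yyy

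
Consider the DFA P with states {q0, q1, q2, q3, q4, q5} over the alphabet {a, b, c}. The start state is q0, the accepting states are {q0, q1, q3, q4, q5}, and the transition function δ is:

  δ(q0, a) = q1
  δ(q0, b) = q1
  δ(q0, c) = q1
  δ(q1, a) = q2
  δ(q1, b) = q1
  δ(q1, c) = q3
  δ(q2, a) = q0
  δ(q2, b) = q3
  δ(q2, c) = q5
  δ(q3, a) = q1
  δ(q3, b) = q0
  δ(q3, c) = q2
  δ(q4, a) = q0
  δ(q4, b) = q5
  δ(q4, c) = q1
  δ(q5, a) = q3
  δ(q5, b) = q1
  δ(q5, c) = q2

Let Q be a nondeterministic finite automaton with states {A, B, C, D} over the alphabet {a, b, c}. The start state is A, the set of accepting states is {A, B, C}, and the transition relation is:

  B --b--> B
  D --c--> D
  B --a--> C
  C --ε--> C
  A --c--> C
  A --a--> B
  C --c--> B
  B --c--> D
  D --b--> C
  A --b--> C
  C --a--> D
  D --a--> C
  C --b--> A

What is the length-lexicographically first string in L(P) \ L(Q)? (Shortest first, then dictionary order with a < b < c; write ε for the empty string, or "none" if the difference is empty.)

The string ac is accepted by P but not by Q.
No shorter string lies in the difference, and ac is the lexicographically first length-2 string in L(P) \ L(Q).

ac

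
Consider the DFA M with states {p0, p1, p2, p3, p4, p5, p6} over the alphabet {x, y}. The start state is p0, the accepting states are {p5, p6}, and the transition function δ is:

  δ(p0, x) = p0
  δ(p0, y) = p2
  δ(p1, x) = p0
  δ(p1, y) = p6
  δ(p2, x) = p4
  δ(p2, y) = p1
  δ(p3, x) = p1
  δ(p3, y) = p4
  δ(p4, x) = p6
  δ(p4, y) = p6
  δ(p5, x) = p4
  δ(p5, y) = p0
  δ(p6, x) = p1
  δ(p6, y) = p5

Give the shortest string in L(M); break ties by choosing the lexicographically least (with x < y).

yxx

A breadth-first search from p0 reaches an accepting state first via the path p0 → p2 → p4 → p6 on input yxx.
No string of length < 3 is accepted (BFS exhausts all shorter strings without reaching an accepting state), and yxx is the lexicographically least accepting string of length 3.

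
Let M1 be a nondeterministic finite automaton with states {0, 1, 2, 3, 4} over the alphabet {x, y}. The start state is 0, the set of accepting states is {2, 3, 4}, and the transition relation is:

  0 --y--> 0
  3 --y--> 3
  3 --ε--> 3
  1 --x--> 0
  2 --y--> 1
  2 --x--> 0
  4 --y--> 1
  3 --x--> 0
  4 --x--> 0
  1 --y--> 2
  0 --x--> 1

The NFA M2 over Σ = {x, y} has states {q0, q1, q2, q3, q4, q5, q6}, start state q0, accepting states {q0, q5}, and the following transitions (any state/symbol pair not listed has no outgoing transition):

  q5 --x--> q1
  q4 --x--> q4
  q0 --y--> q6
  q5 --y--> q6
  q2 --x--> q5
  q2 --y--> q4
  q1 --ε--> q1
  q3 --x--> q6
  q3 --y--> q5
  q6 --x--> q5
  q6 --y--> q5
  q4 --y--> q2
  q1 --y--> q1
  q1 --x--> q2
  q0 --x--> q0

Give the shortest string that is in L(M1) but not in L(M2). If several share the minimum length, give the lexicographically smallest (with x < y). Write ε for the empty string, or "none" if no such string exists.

The string xy is accepted by M1 but not by M2.
No shorter string lies in the difference, and xy is the lexicographically first length-2 string in L(M1) \ L(M2).

xy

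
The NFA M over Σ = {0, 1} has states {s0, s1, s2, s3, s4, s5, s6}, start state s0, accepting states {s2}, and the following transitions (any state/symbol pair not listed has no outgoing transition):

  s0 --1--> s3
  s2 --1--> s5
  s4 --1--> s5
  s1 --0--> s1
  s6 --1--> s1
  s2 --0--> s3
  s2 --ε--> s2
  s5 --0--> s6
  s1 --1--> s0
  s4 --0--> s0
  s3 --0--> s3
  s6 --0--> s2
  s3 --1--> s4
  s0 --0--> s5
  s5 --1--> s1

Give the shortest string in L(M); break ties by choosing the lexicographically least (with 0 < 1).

A breadth-first search from s0 reaches an accepting state first via the path s0 → s5 → s6 → s2 on input 000.
No string of length < 3 is accepted (BFS exhausts all shorter strings without reaching an accepting state), and 000 is the lexicographically least accepting string of length 3.

000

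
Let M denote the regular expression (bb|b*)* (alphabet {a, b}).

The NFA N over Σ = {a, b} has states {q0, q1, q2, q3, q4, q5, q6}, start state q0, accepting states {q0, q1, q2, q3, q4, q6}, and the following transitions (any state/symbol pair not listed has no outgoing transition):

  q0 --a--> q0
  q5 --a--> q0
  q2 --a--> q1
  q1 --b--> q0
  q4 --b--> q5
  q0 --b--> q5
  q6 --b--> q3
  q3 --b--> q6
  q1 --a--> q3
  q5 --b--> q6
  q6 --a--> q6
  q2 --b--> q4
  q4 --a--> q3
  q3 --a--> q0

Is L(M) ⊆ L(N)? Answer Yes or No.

No

The string b is in L(M) but not in L(N).
So L(M) ⊄ L(N).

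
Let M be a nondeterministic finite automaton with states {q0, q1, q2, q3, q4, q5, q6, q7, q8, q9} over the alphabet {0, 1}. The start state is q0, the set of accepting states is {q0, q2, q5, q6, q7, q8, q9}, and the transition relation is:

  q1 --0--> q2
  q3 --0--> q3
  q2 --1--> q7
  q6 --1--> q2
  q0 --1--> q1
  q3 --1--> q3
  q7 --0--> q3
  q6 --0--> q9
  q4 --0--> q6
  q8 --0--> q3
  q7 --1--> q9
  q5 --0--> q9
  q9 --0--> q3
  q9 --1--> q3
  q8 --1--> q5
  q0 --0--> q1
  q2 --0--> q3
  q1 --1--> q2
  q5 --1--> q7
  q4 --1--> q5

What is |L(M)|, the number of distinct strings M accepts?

The useful subgraph on states {q0, q1, q2, q7, q9} is acyclic, so L(M) is finite; the longest accepting path visits 5 useful states, giving maximum string length 4.
Counting accepting paths from q0 by length: 1 of length 0, 4 of length 2, 4 of length 3, 4 of length 4. Total 13.

13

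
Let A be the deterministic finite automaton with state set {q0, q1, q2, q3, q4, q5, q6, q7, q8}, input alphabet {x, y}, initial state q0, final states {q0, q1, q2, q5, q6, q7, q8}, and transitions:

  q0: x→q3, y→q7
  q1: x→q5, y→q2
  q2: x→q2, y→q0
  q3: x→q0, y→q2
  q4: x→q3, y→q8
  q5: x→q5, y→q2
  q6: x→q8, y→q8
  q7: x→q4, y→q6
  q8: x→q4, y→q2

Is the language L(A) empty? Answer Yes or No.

The empty string ε is accepted: the run q0 ends in the accepting state q0.
Since at least one string is accepted, L(A) is not empty.

No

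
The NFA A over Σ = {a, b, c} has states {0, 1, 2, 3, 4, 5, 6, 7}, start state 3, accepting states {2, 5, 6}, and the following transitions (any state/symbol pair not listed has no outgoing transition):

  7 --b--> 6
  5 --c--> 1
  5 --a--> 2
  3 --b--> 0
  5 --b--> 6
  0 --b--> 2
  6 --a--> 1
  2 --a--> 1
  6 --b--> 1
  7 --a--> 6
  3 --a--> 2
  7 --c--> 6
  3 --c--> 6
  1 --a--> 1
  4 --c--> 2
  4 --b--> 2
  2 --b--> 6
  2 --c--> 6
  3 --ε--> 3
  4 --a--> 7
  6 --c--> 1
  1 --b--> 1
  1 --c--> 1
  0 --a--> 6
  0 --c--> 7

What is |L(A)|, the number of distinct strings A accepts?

The useful subgraph on states {0, 2, 3, 6, 7} is acyclic, so L(A) is finite; the longest accepting path visits 4 useful states, giving maximum string length 3.
Counting accepting paths from 3 by length: 2 of length 1, 4 of length 2, 5 of length 3. Total 11.

11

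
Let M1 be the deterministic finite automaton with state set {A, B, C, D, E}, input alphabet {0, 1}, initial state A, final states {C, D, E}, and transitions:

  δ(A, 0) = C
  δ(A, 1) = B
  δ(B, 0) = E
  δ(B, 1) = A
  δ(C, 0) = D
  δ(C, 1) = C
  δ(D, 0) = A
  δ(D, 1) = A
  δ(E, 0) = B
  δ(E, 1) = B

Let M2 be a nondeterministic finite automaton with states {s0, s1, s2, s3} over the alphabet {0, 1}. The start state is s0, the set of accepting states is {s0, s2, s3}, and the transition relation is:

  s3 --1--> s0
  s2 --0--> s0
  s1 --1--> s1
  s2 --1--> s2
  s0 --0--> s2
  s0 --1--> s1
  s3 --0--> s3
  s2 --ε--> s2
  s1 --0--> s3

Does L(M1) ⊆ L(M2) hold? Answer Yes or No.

The string 00001 is in L(M1) but not in L(M2).
So L(M1) ⊄ L(M2).

No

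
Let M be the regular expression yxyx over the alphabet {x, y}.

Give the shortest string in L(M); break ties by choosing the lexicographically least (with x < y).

By inspection of the expression, no string of length less than 4 matches, and yxyx is the lexicographically first match of length 4.

yxyx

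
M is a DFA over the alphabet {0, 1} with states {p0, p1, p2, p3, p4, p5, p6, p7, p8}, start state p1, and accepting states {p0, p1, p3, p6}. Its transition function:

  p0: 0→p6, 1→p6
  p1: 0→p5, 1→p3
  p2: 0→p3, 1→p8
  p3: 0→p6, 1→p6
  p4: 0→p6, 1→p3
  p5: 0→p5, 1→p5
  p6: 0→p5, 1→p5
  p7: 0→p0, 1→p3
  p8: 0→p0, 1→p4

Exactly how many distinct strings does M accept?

4

The useful subgraph on states {p1, p3, p6} is acyclic, so L(M) is finite; the longest accepting path visits 3 useful states, giving maximum string length 2.
Counting accepting paths from p1 by length: 1 of length 0, 1 of length 1, 2 of length 2. Total 4.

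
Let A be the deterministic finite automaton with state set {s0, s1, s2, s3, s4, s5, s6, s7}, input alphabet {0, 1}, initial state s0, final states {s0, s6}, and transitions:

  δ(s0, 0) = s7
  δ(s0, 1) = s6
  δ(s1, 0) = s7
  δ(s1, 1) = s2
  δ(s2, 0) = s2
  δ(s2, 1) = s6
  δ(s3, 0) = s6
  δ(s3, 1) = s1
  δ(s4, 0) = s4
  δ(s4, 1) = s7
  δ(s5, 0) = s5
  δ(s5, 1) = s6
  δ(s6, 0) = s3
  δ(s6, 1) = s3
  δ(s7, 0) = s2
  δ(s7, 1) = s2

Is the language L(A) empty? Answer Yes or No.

No

The empty string ε is accepted: the run s0 ends in the accepting state s0.
Since at least one string is accepted, L(A) is not empty.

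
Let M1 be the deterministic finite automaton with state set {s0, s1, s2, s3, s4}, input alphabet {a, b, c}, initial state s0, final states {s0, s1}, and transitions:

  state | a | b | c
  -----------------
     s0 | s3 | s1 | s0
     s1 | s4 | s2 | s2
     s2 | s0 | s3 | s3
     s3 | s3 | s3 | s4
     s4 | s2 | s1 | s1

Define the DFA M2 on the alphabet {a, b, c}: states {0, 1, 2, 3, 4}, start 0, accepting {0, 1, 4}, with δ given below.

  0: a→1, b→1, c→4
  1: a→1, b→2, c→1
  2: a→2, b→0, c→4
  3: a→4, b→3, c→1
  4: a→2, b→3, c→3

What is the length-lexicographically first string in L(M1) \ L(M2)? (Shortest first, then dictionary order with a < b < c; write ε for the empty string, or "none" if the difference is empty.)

The string cb is accepted by M1 but not by M2.
No shorter string lies in the difference, and cb is the lexicographically first length-2 string in L(M1) \ L(M2).

cb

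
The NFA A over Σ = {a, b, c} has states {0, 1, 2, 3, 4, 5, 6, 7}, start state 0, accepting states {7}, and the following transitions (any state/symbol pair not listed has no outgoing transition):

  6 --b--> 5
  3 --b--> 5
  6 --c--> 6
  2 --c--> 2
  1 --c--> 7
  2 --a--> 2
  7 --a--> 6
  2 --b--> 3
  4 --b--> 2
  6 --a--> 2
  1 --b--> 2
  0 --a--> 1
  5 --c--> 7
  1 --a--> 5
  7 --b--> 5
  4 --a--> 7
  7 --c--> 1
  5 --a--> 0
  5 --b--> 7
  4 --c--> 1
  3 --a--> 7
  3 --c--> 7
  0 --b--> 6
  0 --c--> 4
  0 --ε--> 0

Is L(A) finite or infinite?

infinite

State 2 is reachable from the start and can reach an accepting state, and it lies on the cycle 2 → 2.
Traversing that cycle any number of times yields accepted strings of unbounded length, so the language is infinite.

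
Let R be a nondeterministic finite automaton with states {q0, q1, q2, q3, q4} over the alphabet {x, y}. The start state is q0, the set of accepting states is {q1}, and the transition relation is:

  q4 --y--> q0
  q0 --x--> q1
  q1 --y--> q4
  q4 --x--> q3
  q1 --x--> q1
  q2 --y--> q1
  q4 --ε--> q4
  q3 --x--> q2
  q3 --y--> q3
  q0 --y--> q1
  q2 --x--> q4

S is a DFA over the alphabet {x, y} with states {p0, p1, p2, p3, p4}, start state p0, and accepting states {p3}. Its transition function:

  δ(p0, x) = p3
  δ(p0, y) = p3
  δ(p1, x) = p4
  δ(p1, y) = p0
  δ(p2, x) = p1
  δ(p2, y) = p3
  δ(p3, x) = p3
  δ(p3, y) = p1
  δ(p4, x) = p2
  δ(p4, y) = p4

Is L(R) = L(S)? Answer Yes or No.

Yes

Exploring the product automaton R × S from the start pair (q0, p0), following both machines on each input symbol, reaches 5 state pairs: (q0, p0), (q1, p3), (q4, p1), (q3, p4), (q2, p2).
R accepts in {q1} and S accepts in {p3}. In every reachable pair the two components are either both accepting — (q1, p3) — or both non-accepting, so no string is accepted by exactly one of the machines: L(R) \ L(S) and L(S) \ L(R) are both empty.
Hence every string is accepted by R iff it is accepted by S, and the two languages coincide.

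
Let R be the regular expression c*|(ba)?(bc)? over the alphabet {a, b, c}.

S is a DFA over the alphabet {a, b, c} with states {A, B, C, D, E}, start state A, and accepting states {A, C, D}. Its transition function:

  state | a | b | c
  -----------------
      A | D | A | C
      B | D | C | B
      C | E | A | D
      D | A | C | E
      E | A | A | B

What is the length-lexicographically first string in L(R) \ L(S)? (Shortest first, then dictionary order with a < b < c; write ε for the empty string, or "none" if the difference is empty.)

ccc

The string ccc is accepted by R but not by S.
No shorter string lies in the difference, and ccc is the lexicographically first length-3 string in L(R) \ L(S).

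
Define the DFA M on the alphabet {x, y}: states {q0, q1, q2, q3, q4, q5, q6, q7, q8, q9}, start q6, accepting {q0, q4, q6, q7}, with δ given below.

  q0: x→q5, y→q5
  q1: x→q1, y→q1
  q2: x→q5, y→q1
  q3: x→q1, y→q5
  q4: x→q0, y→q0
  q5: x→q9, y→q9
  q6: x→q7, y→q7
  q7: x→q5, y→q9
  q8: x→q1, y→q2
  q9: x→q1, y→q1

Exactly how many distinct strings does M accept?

The useful subgraph on states {q6, q7} is acyclic, so L(M) is finite; the longest accepting path visits 2 useful states, giving maximum string length 1.
Counting accepting paths from q6 by length: 1 of length 0, 2 of length 1. Total 3.

3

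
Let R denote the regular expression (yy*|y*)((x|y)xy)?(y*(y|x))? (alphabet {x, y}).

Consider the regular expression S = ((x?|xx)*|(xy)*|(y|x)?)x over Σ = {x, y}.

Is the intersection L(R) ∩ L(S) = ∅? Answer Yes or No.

No

The string x is accepted by both R and S.
Hence L(R) ∩ L(S) ≠ ∅.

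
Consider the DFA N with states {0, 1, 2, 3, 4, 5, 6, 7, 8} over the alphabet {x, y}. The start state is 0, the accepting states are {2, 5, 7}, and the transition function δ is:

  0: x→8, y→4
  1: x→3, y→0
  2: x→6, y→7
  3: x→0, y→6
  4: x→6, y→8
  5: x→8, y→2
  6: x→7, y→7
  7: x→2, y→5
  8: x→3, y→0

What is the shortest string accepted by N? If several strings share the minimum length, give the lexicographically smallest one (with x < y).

A breadth-first search from 0 reaches an accepting state first via the path 0 → 4 → 6 → 7 on input yxx.
No string of length < 3 is accepted (BFS exhausts all shorter strings without reaching an accepting state), and yxx is the lexicographically least accepting string of length 3.

yxx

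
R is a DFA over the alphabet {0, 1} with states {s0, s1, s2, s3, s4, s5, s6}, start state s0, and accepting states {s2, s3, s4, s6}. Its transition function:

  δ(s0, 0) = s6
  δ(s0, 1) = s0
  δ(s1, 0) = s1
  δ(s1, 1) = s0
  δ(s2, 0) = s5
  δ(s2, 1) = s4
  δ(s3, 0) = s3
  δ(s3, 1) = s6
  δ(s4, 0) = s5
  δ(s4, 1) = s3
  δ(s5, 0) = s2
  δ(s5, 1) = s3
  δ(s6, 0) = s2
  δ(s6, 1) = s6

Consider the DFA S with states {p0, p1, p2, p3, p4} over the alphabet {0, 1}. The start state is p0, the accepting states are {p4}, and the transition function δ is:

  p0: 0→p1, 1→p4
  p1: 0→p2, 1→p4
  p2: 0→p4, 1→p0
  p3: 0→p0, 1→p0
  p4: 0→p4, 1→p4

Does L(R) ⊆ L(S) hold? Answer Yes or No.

No

The string 0 is in L(R) but not in L(S).
So L(R) ⊄ L(S).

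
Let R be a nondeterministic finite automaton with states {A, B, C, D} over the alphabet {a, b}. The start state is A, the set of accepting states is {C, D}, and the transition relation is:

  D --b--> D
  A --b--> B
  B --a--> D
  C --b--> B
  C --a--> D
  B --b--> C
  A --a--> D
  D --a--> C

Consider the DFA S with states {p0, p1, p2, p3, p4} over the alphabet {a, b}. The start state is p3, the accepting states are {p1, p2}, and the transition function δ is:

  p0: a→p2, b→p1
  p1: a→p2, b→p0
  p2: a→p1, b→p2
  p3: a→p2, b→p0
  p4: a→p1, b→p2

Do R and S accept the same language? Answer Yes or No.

Yes

Exploring the product automaton R × S from the start pair (A, p3), following both machines on each input symbol, reaches 4 state pairs: (A, p3), (D, p2), (B, p0), (C, p1).
R accepts in {C, D} and S accepts in {p1, p2}. In every reachable pair the two components are either both accepting — (D, p2), (C, p1) — or both non-accepting, so no string is accepted by exactly one of the machines: L(R) \ L(S) and L(S) \ L(R) are both empty.
Hence every string is accepted by R iff it is accepted by S, and the two languages coincide.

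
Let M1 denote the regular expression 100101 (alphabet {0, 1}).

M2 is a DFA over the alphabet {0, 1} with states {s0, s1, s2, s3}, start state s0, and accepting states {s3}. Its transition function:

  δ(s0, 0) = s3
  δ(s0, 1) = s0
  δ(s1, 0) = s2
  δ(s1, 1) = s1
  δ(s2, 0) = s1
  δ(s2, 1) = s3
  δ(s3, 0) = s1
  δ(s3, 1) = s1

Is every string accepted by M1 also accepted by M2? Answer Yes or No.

Converting the expression M1 to a DFA (subset construction, then merging equivalent states) gives the minimal DFA with states {r0, r1, r2, r3, r4, r5, r6, r7}, start state r0, accepting states {r7} and transitions r0: 0→r1, 1→r2; r1: 0→r1, 1→r1; r2: 0→r3, 1→r1; r3: 0→r4, 1→r1; r4: 0→r1, 1→r5; r5: 0→r6, 1→r1; r6: 0→r1, 1→r7; r7: 0→r1, 1→r1.
Exploring the product automaton M1 × M2 from the start pair (r0, s0), following both machines on each input symbol, reaches 11 state pairs: (r0, s0), (r1, s3), (r2, s0), (r1, s1), (r3, s3), (r1, s0), (r1, s2), (r4, s1), (r5, s1), (r6, s2), (r7, s3).
M1 accepts in {r7} and M2 accepts in {s3}. The reachable pairs whose M1-component is accepting are (r7, s3); in each of them the M2-component is accepting too, so the product for L(M1) \ L(M2) (M1-component accepting, M2-component rejecting) has no reachable accepting pair and the difference is empty.
Hence every string in L(M1) is also in L(M2).

Yes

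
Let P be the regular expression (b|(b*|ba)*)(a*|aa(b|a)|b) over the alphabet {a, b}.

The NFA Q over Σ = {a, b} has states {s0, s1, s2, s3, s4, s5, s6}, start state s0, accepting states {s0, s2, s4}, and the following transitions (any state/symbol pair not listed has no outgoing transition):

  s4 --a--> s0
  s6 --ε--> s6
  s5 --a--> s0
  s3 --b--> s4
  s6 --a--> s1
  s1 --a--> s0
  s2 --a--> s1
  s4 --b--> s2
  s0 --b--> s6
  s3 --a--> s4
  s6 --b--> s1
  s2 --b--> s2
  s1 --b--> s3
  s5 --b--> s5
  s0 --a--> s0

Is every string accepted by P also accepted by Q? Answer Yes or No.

No

The string b is in L(P) but not in L(Q).
So L(P) ⊄ L(Q).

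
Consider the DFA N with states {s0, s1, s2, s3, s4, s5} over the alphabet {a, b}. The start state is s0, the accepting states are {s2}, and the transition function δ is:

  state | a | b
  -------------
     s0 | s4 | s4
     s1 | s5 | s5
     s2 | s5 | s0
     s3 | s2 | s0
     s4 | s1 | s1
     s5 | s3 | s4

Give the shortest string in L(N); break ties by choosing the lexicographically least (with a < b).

aaaaa

A breadth-first search from s0 reaches an accepting state first via the path s0 → s4 → s1 → s5 → s3 → s2 on input aaaaa.
No string of length < 5 is accepted (BFS exhausts all shorter strings without reaching an accepting state), and aaaaa is the lexicographically least accepting string of length 5.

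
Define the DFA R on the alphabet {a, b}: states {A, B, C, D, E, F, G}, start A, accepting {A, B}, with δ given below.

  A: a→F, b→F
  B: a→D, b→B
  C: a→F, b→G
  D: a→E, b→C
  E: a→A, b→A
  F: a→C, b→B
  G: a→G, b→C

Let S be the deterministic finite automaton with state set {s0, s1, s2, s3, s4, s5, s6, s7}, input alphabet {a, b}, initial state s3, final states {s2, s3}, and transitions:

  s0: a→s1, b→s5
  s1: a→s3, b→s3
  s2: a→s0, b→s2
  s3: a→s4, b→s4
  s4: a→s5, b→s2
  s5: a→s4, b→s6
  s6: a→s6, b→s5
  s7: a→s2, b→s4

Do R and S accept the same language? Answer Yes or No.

Yes

Exploring the product automaton R × S from the start pair (A, s3), following both machines on each input symbol, reaches 7 state pairs: (A, s3), (F, s4), (C, s5), (B, s2), (G, s6), (D, s0), (E, s1).
R accepts in {A, B} and S accepts in {s2, s3}. In every reachable pair the two components are either both accepting — (A, s3), (B, s2) — or both non-accepting, so no string is accepted by exactly one of the machines: L(R) \ L(S) and L(S) \ L(R) are both empty.
Hence every string is accepted by R iff it is accepted by S, and the two languages coincide.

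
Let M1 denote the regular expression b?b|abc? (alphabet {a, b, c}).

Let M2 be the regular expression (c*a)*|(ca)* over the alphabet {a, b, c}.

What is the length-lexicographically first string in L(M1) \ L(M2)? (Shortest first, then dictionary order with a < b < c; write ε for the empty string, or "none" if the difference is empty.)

The string b is accepted by M1 but not by M2.
No shorter string lies in the difference, and b is the lexicographically first length-1 string in L(M1) \ L(M2).

b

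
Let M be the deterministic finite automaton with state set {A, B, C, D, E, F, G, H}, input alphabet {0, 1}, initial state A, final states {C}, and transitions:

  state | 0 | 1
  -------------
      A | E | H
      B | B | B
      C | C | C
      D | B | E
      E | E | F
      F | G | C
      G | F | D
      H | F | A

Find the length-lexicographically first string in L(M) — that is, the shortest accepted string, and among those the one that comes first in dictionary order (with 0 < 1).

A breadth-first search from A reaches an accepting state first via the path A → E → F → C on input 011.
No string of length < 3 is accepted (BFS exhausts all shorter strings without reaching an accepting state), and 011 is the lexicographically least accepting string of length 3.

011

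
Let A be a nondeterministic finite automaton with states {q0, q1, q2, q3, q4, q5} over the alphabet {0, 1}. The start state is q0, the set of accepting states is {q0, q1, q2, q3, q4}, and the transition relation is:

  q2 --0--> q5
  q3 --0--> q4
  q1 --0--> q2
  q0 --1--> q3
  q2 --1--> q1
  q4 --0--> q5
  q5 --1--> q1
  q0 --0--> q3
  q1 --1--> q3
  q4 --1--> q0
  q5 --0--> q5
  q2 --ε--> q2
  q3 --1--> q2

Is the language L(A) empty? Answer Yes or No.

No

The empty string ε is accepted: the run q0 ends in the accepting state q0.
Since at least one string is accepted, L(A) is not empty.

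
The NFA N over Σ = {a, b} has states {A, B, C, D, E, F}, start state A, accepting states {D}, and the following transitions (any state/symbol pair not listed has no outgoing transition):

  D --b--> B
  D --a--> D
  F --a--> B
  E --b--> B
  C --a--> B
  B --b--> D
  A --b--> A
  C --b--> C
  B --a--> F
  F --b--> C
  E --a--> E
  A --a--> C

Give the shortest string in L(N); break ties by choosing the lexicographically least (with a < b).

aab

A breadth-first search from A reaches an accepting state first via the path A → C → B → D on input aab.
No string of length < 3 is accepted (BFS exhausts all shorter strings without reaching an accepting state), and aab is the lexicographically least accepting string of length 3.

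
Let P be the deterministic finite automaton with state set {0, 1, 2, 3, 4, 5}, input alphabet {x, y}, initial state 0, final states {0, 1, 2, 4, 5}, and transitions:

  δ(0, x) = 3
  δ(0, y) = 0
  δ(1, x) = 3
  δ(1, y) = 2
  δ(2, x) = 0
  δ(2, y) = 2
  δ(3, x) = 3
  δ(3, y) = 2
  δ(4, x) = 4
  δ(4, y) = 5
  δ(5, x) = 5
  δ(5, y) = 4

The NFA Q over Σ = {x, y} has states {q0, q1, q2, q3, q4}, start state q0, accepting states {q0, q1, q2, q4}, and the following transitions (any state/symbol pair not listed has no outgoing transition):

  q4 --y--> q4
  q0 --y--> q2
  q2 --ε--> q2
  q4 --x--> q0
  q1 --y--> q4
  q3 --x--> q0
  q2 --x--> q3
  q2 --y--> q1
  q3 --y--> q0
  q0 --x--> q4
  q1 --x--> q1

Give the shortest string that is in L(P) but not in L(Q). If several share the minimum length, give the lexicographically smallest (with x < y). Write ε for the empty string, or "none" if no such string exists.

The string xxyx is accepted by P but not by Q.
No shorter string lies in the difference, and xxyx is the lexicographically first length-4 string in L(P) \ L(Q).

xxyx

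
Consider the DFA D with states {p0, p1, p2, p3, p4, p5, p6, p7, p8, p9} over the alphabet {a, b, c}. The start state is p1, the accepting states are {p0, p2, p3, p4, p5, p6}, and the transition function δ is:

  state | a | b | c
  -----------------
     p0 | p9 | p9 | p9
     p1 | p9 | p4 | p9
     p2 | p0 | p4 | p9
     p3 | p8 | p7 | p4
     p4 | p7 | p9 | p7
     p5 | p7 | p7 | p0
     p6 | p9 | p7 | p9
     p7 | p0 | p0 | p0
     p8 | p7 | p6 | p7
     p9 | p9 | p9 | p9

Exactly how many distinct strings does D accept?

The useful subgraph on states {p0, p1, p4, p7} is acyclic, so L(D) is finite; the longest accepting path visits 4 useful states, giving maximum string length 3.
Counting accepting paths from p1 by length: 1 of length 1, 6 of length 3. Total 7.

7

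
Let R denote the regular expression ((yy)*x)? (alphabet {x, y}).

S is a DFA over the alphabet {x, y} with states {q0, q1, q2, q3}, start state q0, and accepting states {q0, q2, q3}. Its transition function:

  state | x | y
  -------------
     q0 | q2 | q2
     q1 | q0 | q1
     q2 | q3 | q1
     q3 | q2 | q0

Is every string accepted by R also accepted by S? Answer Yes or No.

Yes

Converting the expression R to a DFA (subset construction, then merging equivalent states) gives the minimal DFA with states {r0, r1, r2, r3, r4}, start state r0, accepting states {r0, r1} and transitions r0: x→r1, y→r2; r1: x→r3, y→r3; r2: x→r3, y→r4; r3: x→r3, y→r3; r4: x→r1, y→r2.
Exploring the product automaton R × S from the start pair (r0, q0), following both machines on each input symbol, reaches 10 state pairs: (r0, q0), (r1, q2), (r2, q2), (r3, q3), (r3, q1), (r4, q1), (r3, q2), (r3, q0), (r1, q0), (r2, q1).
R accepts in {r0, r1} and S accepts in {q0, q2, q3}. The reachable pairs whose R-component is accepting are (r0, q0), (r1, q2), (r1, q0); in each of them the S-component is accepting too, so the product for L(R) \ L(S) (R-component accepting, S-component rejecting) has no reachable accepting pair and the difference is empty.
Hence every string in L(R) is also in L(S).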